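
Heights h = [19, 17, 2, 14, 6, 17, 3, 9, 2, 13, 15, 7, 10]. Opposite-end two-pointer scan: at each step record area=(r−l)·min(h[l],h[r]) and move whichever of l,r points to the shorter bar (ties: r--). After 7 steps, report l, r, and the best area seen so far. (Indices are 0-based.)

l=0, r=5, best area=150

[0,12] min(19,10)*12=120 best=120 * → r--
[0,11] min(19,7)*11=77 best=120 → r--
[0,10] min(19,15)*10=150 best=150 * → r--
[0,9] min(19,13)*9=117 best=150 → r--
[0,8] min(19,2)*8=16 best=150 → r--
[0,7] min(19,9)*7=63 best=150 → r--
[0,6] min(19,3)*6=18 best=150 → r--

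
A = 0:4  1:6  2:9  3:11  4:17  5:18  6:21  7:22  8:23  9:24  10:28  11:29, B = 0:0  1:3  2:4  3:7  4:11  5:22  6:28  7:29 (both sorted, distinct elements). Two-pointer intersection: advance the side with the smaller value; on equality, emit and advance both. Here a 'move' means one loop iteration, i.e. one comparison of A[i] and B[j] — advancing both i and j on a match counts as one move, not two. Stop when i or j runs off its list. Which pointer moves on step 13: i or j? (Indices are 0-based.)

i=0 j=0: 4>0, j++
i=0 j=1: 4>3, j++
i=0 j=2: 4==4 emit, i++,j++
i=1 j=3: 6<7, i++
i=2 j=3: 9>7, j++
i=2 j=4: 9<11, i++
i=3 j=4: 11==11 emit, i++,j++
i=4 j=5: 17<22, i++
i=5 j=5: 18<22, i++
i=6 j=5: 21<22, i++
i=7 j=5: 22==22 emit, i++,j++
i=8 j=6: 23<28, i++
i=9 j=6: 24<28, i++

i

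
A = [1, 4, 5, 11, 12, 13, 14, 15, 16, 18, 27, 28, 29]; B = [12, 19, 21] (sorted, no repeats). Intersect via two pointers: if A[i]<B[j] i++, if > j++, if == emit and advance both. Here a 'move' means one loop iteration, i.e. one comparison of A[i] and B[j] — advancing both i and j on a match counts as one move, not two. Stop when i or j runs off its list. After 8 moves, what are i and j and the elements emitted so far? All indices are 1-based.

i=9, j=2, emitted=[12]

[i=1,j=1] 1<12 → i++
[i=2,j=1] 4<12 → i++
[i=3,j=1] 5<12 → i++
[i=4,j=1] 11<12 → i++
[i=5,j=1] 12==12 emit → i++,j++
[i=6,j=2] 13<19 → i++
[i=7,j=2] 14<19 → i++
[i=8,j=2] 15<19 → i++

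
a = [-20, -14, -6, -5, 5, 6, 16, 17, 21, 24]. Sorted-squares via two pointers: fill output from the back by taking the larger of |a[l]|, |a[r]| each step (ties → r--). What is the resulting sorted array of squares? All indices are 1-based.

l=1 r=10: |-20|<=|24| out[10]=576, r--
l=1 r=9: |-20|<=|21| out[9]=441, r--
l=1 r=8: |-20|>|17| out[8]=400, l++
l=2 r=8: |-14|<=|17| out[7]=289, r--
l=2 r=7: |-14|<=|16| out[6]=256, r--
l=2 r=6: |-14|>|6| out[5]=196, l++
l=3 r=6: |-6|<=|6| out[4]=36, r--
l=3 r=5: |-6|>|5| out[3]=36, l++
l=4 r=5: |-5|<=|5| out[2]=25, r--
l=4 r=4: |-5|<=|-5| out[1]=25, r--

[25, 25, 36, 36, 196, 256, 289, 400, 441, 576]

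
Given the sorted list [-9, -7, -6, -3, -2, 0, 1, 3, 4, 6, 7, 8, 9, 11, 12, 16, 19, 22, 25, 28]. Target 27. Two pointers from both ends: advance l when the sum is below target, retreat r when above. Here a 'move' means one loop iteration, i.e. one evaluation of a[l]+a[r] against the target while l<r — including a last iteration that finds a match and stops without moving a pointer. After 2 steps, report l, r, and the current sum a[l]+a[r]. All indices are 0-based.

l=2, r=19, sum=22

l=0 r=19: -9+28=19 <27, l++
l=1 r=19: -7+28=21 <27, l++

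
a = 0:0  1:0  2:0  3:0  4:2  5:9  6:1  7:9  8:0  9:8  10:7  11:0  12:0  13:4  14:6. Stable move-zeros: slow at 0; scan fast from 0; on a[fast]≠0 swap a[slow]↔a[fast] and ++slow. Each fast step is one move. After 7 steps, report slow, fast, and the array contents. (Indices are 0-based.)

(s=0,f=0) a[fast]=0 → fast++
(s=0,f=1) a[fast]=0 → fast++
(s=0,f=2) a[fast]=0 → fast++
(s=0,f=3) a[fast]=0 → fast++
(s=0,f=4) a[fast]=2≠0 swap→a[0]=2 → slow++,fast++
(s=1,f=5) a[fast]=9≠0 swap→a[1]=9 → slow++,fast++
(s=2,f=6) a[fast]=1≠0 swap→a[2]=1 → slow++,fast++

slow=3, fast=7, a=[2, 9, 1, 0, 0, 0, 0, 9, 0, 8, 7, 0, 0, 4, 6]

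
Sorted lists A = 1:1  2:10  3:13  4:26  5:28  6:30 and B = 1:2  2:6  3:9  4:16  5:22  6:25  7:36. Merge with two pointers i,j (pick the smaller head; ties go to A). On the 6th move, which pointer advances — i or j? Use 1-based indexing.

[i=1,j=1] A[i]=1<=B[j]=2 take 1 → i++
[i=2,j=1] A[i]=10>B[j]=2 take 2 → j++
[i=2,j=2] A[i]=10>B[j]=6 take 6 → j++
[i=2,j=3] A[i]=10>B[j]=9 take 9 → j++
[i=2,j=4] A[i]=10<=B[j]=16 take 10 → i++
[i=3,j=4] A[i]=13<=B[j]=16 take 13 → i++

i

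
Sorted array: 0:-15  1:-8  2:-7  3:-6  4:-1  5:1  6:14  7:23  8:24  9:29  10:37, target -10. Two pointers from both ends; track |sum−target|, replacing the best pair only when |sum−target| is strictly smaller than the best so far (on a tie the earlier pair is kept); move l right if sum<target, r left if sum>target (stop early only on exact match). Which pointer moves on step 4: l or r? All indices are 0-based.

l=0 r=10: -15+37=22 d=32 *, r--
l=0 r=9: -15+29=14 d=24 *, r--
l=0 r=8: -15+24=9 d=19 *, r--
l=0 r=7: -15+23=8 d=18 *, r--

r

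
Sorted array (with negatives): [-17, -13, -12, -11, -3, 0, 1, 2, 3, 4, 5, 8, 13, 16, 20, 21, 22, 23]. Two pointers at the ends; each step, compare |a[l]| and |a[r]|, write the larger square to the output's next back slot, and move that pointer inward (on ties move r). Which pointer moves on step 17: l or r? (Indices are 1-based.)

r

[1,18] |-17|<=|23| out[18]=529 → r--
[1,17] |-17|<=|22| out[17]=484 → r--
[1,16] |-17|<=|21| out[16]=441 → r--
[1,15] |-17|<=|20| out[15]=400 → r--
[1,14] |-17|>|16| out[14]=289 → l++
[2,14] |-13|<=|16| out[13]=256 → r--
[2,13] |-13|<=|13| out[12]=169 → r--
[2,12] |-13|>|8| out[11]=169 → l++
[3,12] |-12|>|8| out[10]=144 → l++
[4,12] |-11|>|8| out[9]=121 → l++
[5,12] |-3|<=|8| out[8]=64 → r--
[5,11] |-3|<=|5| out[7]=25 → r--
[5,10] |-3|<=|4| out[6]=16 → r--
[5,9] |-3|<=|3| out[5]=9 → r--
[5,8] |-3|>|2| out[4]=9 → l++
[6,8] |0|<=|2| out[3]=4 → r--
[6,7] |0|<=|1| out[2]=1 → r--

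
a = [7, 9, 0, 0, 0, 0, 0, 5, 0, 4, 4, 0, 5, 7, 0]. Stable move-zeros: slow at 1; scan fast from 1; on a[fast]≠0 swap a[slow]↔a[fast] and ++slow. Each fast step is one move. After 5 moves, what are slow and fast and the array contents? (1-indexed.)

slow=1 fast=1: a[fast]=7≠0 swap→a[1]=7, slow++,fast++
slow=2 fast=2: a[fast]=9≠0 swap→a[2]=9, slow++,fast++
slow=3 fast=3: a[fast]=0, fast++
slow=3 fast=4: a[fast]=0, fast++
slow=3 fast=5: a[fast]=0, fast++

slow=3, fast=6, a=[7, 9, 0, 0, 0, 0, 0, 5, 0, 4, 4, 0, 5, 7, 0]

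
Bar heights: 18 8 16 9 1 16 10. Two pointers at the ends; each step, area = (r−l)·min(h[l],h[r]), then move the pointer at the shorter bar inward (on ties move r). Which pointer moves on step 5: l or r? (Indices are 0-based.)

l=0 r=6: min(18,10)*6=60 best=60 *, r--
l=0 r=5: min(18,16)*5=80 best=80 *, r--
l=0 r=4: min(18,1)*4=4 best=80, r--
l=0 r=3: min(18,9)*3=27 best=80, r--
l=0 r=2: min(18,16)*2=32 best=80, r--

r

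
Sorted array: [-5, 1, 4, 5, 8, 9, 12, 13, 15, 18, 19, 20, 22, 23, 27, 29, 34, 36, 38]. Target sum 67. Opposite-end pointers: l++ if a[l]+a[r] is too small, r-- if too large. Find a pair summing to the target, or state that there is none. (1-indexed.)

l=1 r=19: -5+38=33 <67, l++
l=2 r=19: 1+38=39 <67, l++
l=3 r=19: 4+38=42 <67, l++
l=4 r=19: 5+38=43 <67, l++
l=5 r=19: 8+38=46 <67, l++
l=6 r=19: 9+38=47 <67, l++
l=7 r=19: 12+38=50 <67, l++
l=8 r=19: 13+38=51 <67, l++
l=9 r=19: 15+38=53 <67, l++
l=10 r=19: 18+38=56 <67, l++
l=11 r=19: 19+38=57 <67, l++
l=12 r=19: 20+38=58 <67, l++
l=13 r=19: 22+38=60 <67, l++
l=14 r=19: 23+38=61 <67, l++
l=15 r=19: 27+38=65 <67, l++
l=16 r=19: 29+38=67, found

(29, 38)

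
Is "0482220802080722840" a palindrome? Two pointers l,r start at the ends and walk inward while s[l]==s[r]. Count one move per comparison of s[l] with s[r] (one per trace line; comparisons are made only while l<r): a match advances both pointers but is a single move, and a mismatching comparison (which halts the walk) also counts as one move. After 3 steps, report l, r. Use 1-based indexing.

l=4, r=16

l=1 r=19: '0'=='0', l++,r--
l=2 r=18: '4'=='4', l++,r--
l=3 r=17: '8'=='8', l++,r--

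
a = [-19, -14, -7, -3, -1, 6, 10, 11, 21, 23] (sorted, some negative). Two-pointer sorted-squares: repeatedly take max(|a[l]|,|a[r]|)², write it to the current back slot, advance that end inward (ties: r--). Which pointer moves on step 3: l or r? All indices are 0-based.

[0,9] |-19|<=|23| out[9]=529 → r--
[0,8] |-19|<=|21| out[8]=441 → r--
[0,7] |-19|>|11| out[7]=361 → l++

l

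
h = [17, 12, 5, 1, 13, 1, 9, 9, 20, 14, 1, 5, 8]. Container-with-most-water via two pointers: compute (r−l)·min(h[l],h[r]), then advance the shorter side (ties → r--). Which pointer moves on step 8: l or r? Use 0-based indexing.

l

[0,12] min(17,8)*12=96 best=96 * → r--
[0,11] min(17,5)*11=55 best=96 → r--
[0,10] min(17,1)*10=10 best=96 → r--
[0,9] min(17,14)*9=126 best=126 * → r--
[0,8] min(17,20)*8=136 best=136 * → l++
[1,8] min(12,20)*7=84 best=136 → l++
[2,8] min(5,20)*6=30 best=136 → l++
[3,8] min(1,20)*5=5 best=136 → l++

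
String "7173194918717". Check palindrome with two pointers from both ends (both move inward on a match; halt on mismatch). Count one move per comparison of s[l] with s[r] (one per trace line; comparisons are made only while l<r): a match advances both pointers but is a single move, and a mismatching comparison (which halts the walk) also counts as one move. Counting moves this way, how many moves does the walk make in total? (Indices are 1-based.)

4 moves

l=1 r=13: '7'=='7', l++,r--
l=2 r=12: '1'=='1', l++,r--
l=3 r=11: '7'=='7', l++,r--
l=4 r=10: '3'!='8', stop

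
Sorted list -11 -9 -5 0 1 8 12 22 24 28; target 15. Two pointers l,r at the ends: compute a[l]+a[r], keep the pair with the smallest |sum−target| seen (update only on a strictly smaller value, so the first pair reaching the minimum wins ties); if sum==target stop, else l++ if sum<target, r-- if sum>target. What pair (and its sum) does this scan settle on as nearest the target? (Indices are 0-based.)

pair (-9, 24) with sum 15 (|Δ|=0)

l=0 r=9: -11+28=17 d=2 *, r--
l=0 r=8: -11+24=13 d=2, l++
l=1 r=8: -9+24=15 d=0 *, stop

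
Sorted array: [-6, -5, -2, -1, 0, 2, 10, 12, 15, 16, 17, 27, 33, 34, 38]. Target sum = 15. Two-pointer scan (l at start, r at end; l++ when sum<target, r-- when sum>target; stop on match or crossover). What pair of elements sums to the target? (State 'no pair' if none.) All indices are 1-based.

l=1 r=15: -6+38=32 >15, r--
l=1 r=14: -6+34=28 >15, r--
l=1 r=13: -6+33=27 >15, r--
l=1 r=12: -6+27=21 >15, r--
l=1 r=11: -6+17=11 <15, l++
l=2 r=11: -5+17=12 <15, l++
l=3 r=11: -2+17=15, found

(-2, 17)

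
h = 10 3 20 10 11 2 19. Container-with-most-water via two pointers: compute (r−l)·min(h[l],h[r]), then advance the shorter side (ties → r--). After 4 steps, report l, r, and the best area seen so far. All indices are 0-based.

[0,6] min(10,19)*6=60 best=60 * → l++
[1,6] min(3,19)*5=15 best=60 → l++
[2,6] min(20,19)*4=76 best=76 * → r--
[2,5] min(20,2)*3=6 best=76 → r--

l=2, r=4, best area=76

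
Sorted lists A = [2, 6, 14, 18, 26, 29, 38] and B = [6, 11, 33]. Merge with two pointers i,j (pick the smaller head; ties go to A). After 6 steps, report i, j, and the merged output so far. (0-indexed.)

i=4, j=2, merged so far=[2, 6, 6, 11, 14, 18]

[i=0,j=0] A[i]=2<=B[j]=6 take 2 → i++
[i=1,j=0] A[i]=6<=B[j]=6 take 6 → i++
[i=2,j=0] A[i]=14>B[j]=6 take 6 → j++
[i=2,j=1] A[i]=14>B[j]=11 take 11 → j++
[i=2,j=2] A[i]=14<=B[j]=33 take 14 → i++
[i=3,j=2] A[i]=18<=B[j]=33 take 18 → i++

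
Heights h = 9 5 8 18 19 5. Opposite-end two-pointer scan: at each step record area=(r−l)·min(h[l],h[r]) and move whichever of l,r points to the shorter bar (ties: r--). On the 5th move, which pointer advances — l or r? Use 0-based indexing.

l

l=0 r=5: min(9,5)*5=25 best=25 *, r--
l=0 r=4: min(9,19)*4=36 best=36 *, l++
l=1 r=4: min(5,19)*3=15 best=36, l++
l=2 r=4: min(8,19)*2=16 best=36, l++
l=3 r=4: min(18,19)*1=18 best=36, l++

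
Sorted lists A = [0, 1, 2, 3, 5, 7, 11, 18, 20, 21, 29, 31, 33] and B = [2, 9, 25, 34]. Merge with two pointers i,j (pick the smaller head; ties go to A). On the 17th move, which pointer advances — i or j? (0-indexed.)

[i=0,j=0] A[i]=0<=B[j]=2 take 0 → i++
[i=1,j=0] A[i]=1<=B[j]=2 take 1 → i++
[i=2,j=0] A[i]=2<=B[j]=2 take 2 → i++
[i=3,j=0] A[i]=3>B[j]=2 take 2 → j++
[i=3,j=1] A[i]=3<=B[j]=9 take 3 → i++
[i=4,j=1] A[i]=5<=B[j]=9 take 5 → i++
[i=5,j=1] A[i]=7<=B[j]=9 take 7 → i++
[i=6,j=1] A[i]=11>B[j]=9 take 9 → j++
[i=6,j=2] A[i]=11<=B[j]=25 take 11 → i++
[i=7,j=2] A[i]=18<=B[j]=25 take 18 → i++
[i=8,j=2] A[i]=20<=B[j]=25 take 20 → i++
[i=9,j=2] A[i]=21<=B[j]=25 take 21 → i++
[i=10,j=2] A[i]=29>B[j]=25 take 25 → j++
[i=10,j=3] A[i]=29<=B[j]=34 take 29 → i++
[i=11,j=3] A[i]=31<=B[j]=34 take 31 → i++
[i=12,j=3] A[i]=33<=B[j]=34 take 33 → i++
[i=13,j=3] A done, take B[j]=34 → j++

j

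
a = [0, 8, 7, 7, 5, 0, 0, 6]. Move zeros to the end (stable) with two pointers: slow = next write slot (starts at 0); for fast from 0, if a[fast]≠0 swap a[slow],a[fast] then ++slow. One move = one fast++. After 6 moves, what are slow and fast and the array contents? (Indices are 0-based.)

slow=4, fast=6, a=[8, 7, 7, 5, 0, 0, 0, 6]

(s=0,f=0) a[fast]=0 → fast++
(s=0,f=1) a[fast]=8≠0 swap→a[0]=8 → slow++,fast++
(s=1,f=2) a[fast]=7≠0 swap→a[1]=7 → slow++,fast++
(s=2,f=3) a[fast]=7≠0 swap→a[2]=7 → slow++,fast++
(s=3,f=4) a[fast]=5≠0 swap→a[3]=5 → slow++,fast++
(s=4,f=5) a[fast]=0 → fast++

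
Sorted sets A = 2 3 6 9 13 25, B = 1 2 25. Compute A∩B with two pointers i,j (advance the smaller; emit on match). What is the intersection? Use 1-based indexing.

intersection = [2, 25]

i=1 j=1: 2>1, j++
i=1 j=2: 2==2 emit, i++,j++
i=2 j=3: 3<25, i++
i=3 j=3: 6<25, i++
i=4 j=3: 9<25, i++
i=5 j=3: 13<25, i++
i=6 j=3: 25==25 emit, i++,j++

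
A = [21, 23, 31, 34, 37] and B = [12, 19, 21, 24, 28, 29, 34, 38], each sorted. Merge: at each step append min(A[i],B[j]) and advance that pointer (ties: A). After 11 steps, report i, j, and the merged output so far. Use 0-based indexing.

[i=0,j=0] A[i]=21>B[j]=12 take 12 → j++
[i=0,j=1] A[i]=21>B[j]=19 take 19 → j++
[i=0,j=2] A[i]=21<=B[j]=21 take 21 → i++
[i=1,j=2] A[i]=23>B[j]=21 take 21 → j++
[i=1,j=3] A[i]=23<=B[j]=24 take 23 → i++
[i=2,j=3] A[i]=31>B[j]=24 take 24 → j++
[i=2,j=4] A[i]=31>B[j]=28 take 28 → j++
[i=2,j=5] A[i]=31>B[j]=29 take 29 → j++
[i=2,j=6] A[i]=31<=B[j]=34 take 31 → i++
[i=3,j=6] A[i]=34<=B[j]=34 take 34 → i++
[i=4,j=6] A[i]=37>B[j]=34 take 34 → j++

i=4, j=7, merged so far=[12, 19, 21, 21, 23, 24, 28, 29, 31, 34, 34]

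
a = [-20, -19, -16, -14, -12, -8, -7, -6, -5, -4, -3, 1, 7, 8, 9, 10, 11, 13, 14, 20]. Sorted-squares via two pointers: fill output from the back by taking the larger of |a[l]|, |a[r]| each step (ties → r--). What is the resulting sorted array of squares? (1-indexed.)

[1, 9, 16, 25, 36, 49, 49, 64, 64, 81, 100, 121, 144, 169, 196, 196, 256, 361, 400, 400]

[1,20] |-20|<=|20| out[20]=400 → r--
[1,19] |-20|>|14| out[19]=400 → l++
[2,19] |-19|>|14| out[18]=361 → l++
[3,19] |-16|>|14| out[17]=256 → l++
[4,19] |-14|<=|14| out[16]=196 → r--
[4,18] |-14|>|13| out[15]=196 → l++
[5,18] |-12|<=|13| out[14]=169 → r--
[5,17] |-12|>|11| out[13]=144 → l++
[6,17] |-8|<=|11| out[12]=121 → r--
[6,16] |-8|<=|10| out[11]=100 → r--
[6,15] |-8|<=|9| out[10]=81 → r--
[6,14] |-8|<=|8| out[9]=64 → r--
[6,13] |-8|>|7| out[8]=64 → l++
[7,13] |-7|<=|7| out[7]=49 → r--
[7,12] |-7|>|1| out[6]=49 → l++
[8,12] |-6|>|1| out[5]=36 → l++
[9,12] |-5|>|1| out[4]=25 → l++
[10,12] |-4|>|1| out[3]=16 → l++
[11,12] |-3|>|1| out[2]=9 → l++
[12,12] |1|<=|1| out[1]=1 → r--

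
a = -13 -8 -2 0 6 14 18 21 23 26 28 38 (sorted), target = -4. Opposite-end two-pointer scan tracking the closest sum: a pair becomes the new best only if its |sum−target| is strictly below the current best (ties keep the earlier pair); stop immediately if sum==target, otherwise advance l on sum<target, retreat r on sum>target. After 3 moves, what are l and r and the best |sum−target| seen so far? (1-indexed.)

[1,12] -13+38=25 d=29 * → r--
[1,11] -13+28=15 d=19 * → r--
[1,10] -13+26=13 d=17 * → r--

l=1, r=9, best |Δ|=17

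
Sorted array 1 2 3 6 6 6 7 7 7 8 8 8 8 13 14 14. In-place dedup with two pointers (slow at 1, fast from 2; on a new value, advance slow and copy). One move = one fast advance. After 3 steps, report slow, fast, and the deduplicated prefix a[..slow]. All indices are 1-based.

(s=1,f=2) a[fast]=2≠a[slow]=1 write a[2]=2 → slow++,fast++
(s=2,f=3) a[fast]=3≠a[slow]=2 write a[3]=3 → slow++,fast++
(s=3,f=4) a[fast]=6≠a[slow]=3 write a[4]=6 → slow++,fast++

slow=4, fast=5, prefix=[1, 2, 3, 6]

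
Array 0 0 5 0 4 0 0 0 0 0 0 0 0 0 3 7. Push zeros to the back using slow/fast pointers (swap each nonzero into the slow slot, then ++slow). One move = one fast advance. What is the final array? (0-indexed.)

(s=0,f=0) a[fast]=0 → fast++
(s=0,f=1) a[fast]=0 → fast++
(s=0,f=2) a[fast]=5≠0 swap→a[0]=5 → slow++,fast++
(s=1,f=3) a[fast]=0 → fast++
(s=1,f=4) a[fast]=4≠0 swap→a[1]=4 → slow++,fast++
(s=2,f=5) a[fast]=0 → fast++
(s=2,f=6) a[fast]=0 → fast++
(s=2,f=7) a[fast]=0 → fast++
(s=2,f=8) a[fast]=0 → fast++
(s=2,f=9) a[fast]=0 → fast++
(s=2,f=10) a[fast]=0 → fast++
(s=2,f=11) a[fast]=0 → fast++
(s=2,f=12) a[fast]=0 → fast++
(s=2,f=13) a[fast]=0 → fast++
(s=2,f=14) a[fast]=3≠0 swap→a[2]=3 → slow++,fast++
(s=3,f=15) a[fast]=7≠0 swap→a[3]=7 → slow++,fast++

[5, 4, 3, 7, 0, 0, 0, 0, 0, 0, 0, 0, 0, 0, 0, 0]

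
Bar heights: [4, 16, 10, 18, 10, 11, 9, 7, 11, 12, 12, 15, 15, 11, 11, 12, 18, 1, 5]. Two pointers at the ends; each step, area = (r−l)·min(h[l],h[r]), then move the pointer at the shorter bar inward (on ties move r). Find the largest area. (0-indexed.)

[0,18] min(4,5)*18=72 best=72 * → l++
[1,18] min(16,5)*17=85 best=85 * → r--
[1,17] min(16,1)*16=16 best=85 → r--
[1,16] min(16,18)*15=240 best=240 * → l++
[2,16] min(10,18)*14=140 best=240 → l++
[3,16] min(18,18)*13=234 best=240 → r--
[3,15] min(18,12)*12=144 best=240 → r--
[3,14] min(18,11)*11=121 best=240 → r--
[3,13] min(18,11)*10=110 best=240 → r--
[3,12] min(18,15)*9=135 best=240 → r--
[3,11] min(18,15)*8=120 best=240 → r--
[3,10] min(18,12)*7=84 best=240 → r--
[3,9] min(18,12)*6=72 best=240 → r--
[3,8] min(18,11)*5=55 best=240 → r--
[3,7] min(18,7)*4=28 best=240 → r--
[3,6] min(18,9)*3=27 best=240 → r--
[3,5] min(18,11)*2=22 best=240 → r--
[3,4] min(18,10)*1=10 best=240 → r--

max area = 240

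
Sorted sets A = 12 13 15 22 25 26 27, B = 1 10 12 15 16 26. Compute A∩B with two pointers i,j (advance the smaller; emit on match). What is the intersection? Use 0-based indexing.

[i=0,j=0] 12>1 → j++
[i=0,j=1] 12>10 → j++
[i=0,j=2] 12==12 emit → i++,j++
[i=1,j=3] 13<15 → i++
[i=2,j=3] 15==15 emit → i++,j++
[i=3,j=4] 22>16 → j++
[i=3,j=5] 22<26 → i++
[i=4,j=5] 25<26 → i++
[i=5,j=5] 26==26 emit → i++,j++

intersection = [12, 15, 26]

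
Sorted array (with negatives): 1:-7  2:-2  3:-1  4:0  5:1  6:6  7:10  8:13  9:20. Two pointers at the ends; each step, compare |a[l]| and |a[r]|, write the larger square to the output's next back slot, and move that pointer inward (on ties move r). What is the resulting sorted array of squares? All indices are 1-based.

l=1 r=9: |-7|<=|20| out[9]=400, r--
l=1 r=8: |-7|<=|13| out[8]=169, r--
l=1 r=7: |-7|<=|10| out[7]=100, r--
l=1 r=6: |-7|>|6| out[6]=49, l++
l=2 r=6: |-2|<=|6| out[5]=36, r--
l=2 r=5: |-2|>|1| out[4]=4, l++
l=3 r=5: |-1|<=|1| out[3]=1, r--
l=3 r=4: |-1|>|0| out[2]=1, l++
l=4 r=4: |0|<=|0| out[1]=0, r--

[0, 1, 1, 4, 36, 49, 100, 169, 400]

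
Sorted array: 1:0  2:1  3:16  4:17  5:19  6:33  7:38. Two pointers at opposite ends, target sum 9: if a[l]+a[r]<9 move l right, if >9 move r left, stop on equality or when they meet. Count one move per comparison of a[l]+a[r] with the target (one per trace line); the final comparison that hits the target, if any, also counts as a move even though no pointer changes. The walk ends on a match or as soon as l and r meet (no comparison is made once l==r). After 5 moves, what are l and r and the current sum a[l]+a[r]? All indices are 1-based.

l=1, r=2, sum=1

l=1 r=7: 0+38=38 >9, r--
l=1 r=6: 0+33=33 >9, r--
l=1 r=5: 0+19=19 >9, r--
l=1 r=4: 0+17=17 >9, r--
l=1 r=3: 0+16=16 >9, r--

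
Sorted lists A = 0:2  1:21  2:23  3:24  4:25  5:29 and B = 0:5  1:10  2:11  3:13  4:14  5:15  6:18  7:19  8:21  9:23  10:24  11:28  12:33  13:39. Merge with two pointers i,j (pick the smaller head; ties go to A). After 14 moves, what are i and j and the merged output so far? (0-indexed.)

i=0 j=0: A[i]=2<=B[j]=5 take 2, i++
i=1 j=0: A[i]=21>B[j]=5 take 5, j++
i=1 j=1: A[i]=21>B[j]=10 take 10, j++
i=1 j=2: A[i]=21>B[j]=11 take 11, j++
i=1 j=3: A[i]=21>B[j]=13 take 13, j++
i=1 j=4: A[i]=21>B[j]=14 take 14, j++
i=1 j=5: A[i]=21>B[j]=15 take 15, j++
i=1 j=6: A[i]=21>B[j]=18 take 18, j++
i=1 j=7: A[i]=21>B[j]=19 take 19, j++
i=1 j=8: A[i]=21<=B[j]=21 take 21, i++
i=2 j=8: A[i]=23>B[j]=21 take 21, j++
i=2 j=9: A[i]=23<=B[j]=23 take 23, i++
i=3 j=9: A[i]=24>B[j]=23 take 23, j++
i=3 j=10: A[i]=24<=B[j]=24 take 24, i++

i=4, j=10, merged so far=[2, 5, 10, 11, 13, 14, 15, 18, 19, 21, 21, 23, 23, 24]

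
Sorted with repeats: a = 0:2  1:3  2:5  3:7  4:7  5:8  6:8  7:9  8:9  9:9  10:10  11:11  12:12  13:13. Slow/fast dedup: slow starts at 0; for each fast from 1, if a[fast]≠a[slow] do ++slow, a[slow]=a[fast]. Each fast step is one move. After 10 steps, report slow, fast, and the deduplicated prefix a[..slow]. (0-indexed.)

(s=0,f=1) a[fast]=3≠a[slow]=2 write a[1]=3 → slow++,fast++
(s=1,f=2) a[fast]=5≠a[slow]=3 write a[2]=5 → slow++,fast++
(s=2,f=3) a[fast]=7≠a[slow]=5 write a[3]=7 → slow++,fast++
(s=3,f=4) a[fast]=7=a[slow] dup → fast++
(s=3,f=5) a[fast]=8≠a[slow]=7 write a[4]=8 → slow++,fast++
(s=4,f=6) a[fast]=8=a[slow] dup → fast++
(s=4,f=7) a[fast]=9≠a[slow]=8 write a[5]=9 → slow++,fast++
(s=5,f=8) a[fast]=9=a[slow] dup → fast++
(s=5,f=9) a[fast]=9=a[slow] dup → fast++
(s=5,f=10) a[fast]=10≠a[slow]=9 write a[6]=10 → slow++,fast++

slow=6, fast=11, prefix=[2, 3, 5, 7, 8, 9, 10]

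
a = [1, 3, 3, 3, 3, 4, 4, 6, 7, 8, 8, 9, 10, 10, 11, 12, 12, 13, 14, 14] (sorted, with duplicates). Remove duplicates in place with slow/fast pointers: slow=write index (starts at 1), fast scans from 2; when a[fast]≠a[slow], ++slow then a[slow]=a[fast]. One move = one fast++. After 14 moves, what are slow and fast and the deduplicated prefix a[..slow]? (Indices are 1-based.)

slow=9, fast=16, prefix=[1, 3, 4, 6, 7, 8, 9, 10, 11]

slow=1 fast=2: a[fast]=3≠a[slow]=1 write a[2]=3, slow++,fast++
slow=2 fast=3: a[fast]=3=a[slow] dup, fast++
slow=2 fast=4: a[fast]=3=a[slow] dup, fast++
slow=2 fast=5: a[fast]=3=a[slow] dup, fast++
slow=2 fast=6: a[fast]=4≠a[slow]=3 write a[3]=4, slow++,fast++
slow=3 fast=7: a[fast]=4=a[slow] dup, fast++
slow=3 fast=8: a[fast]=6≠a[slow]=4 write a[4]=6, slow++,fast++
slow=4 fast=9: a[fast]=7≠a[slow]=6 write a[5]=7, slow++,fast++
slow=5 fast=10: a[fast]=8≠a[slow]=7 write a[6]=8, slow++,fast++
slow=6 fast=11: a[fast]=8=a[slow] dup, fast++
slow=6 fast=12: a[fast]=9≠a[slow]=8 write a[7]=9, slow++,fast++
slow=7 fast=13: a[fast]=10≠a[slow]=9 write a[8]=10, slow++,fast++
slow=8 fast=14: a[fast]=10=a[slow] dup, fast++
slow=8 fast=15: a[fast]=11≠a[slow]=10 write a[9]=11, slow++,fast++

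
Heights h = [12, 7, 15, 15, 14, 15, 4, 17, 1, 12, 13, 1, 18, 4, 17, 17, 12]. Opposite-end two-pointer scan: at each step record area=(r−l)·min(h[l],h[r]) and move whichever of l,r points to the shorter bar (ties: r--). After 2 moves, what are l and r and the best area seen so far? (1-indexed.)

l=2, r=16, best area=192

l=1 r=17: min(12,12)*16=192 best=192 *, r--
l=1 r=16: min(12,17)*15=180 best=192, l++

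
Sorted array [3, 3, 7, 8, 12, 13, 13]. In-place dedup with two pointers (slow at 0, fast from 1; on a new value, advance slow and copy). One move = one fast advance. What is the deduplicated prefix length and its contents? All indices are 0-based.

(s=0,f=1) a[fast]=3=a[slow] dup → fast++
(s=0,f=2) a[fast]=7≠a[slow]=3 write a[1]=7 → slow++,fast++
(s=1,f=3) a[fast]=8≠a[slow]=7 write a[2]=8 → slow++,fast++
(s=2,f=4) a[fast]=12≠a[slow]=8 write a[3]=12 → slow++,fast++
(s=3,f=5) a[fast]=13≠a[slow]=12 write a[4]=13 → slow++,fast++
(s=4,f=6) a[fast]=13=a[slow] dup → fast++

length 5; prefix = [3, 7, 8, 12, 13]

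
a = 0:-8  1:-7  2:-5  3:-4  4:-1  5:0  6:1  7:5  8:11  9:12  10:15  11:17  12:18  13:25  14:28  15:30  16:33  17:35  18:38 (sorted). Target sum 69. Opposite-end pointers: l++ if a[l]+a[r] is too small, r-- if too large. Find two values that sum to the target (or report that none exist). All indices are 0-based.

no pair

l=0 r=18: -8+38=30 <69, l++
l=1 r=18: -7+38=31 <69, l++
l=2 r=18: -5+38=33 <69, l++
l=3 r=18: -4+38=34 <69, l++
l=4 r=18: -1+38=37 <69, l++
l=5 r=18: 0+38=38 <69, l++
l=6 r=18: 1+38=39 <69, l++
l=7 r=18: 5+38=43 <69, l++
l=8 r=18: 11+38=49 <69, l++
l=9 r=18: 12+38=50 <69, l++
l=10 r=18: 15+38=53 <69, l++
l=11 r=18: 17+38=55 <69, l++
l=12 r=18: 18+38=56 <69, l++
l=13 r=18: 25+38=63 <69, l++
l=14 r=18: 28+38=66 <69, l++
l=15 r=18: 30+38=68 <69, l++
l=16 r=18: 33+38=71 >69, r--
l=16 r=17: 33+35=68 <69, l++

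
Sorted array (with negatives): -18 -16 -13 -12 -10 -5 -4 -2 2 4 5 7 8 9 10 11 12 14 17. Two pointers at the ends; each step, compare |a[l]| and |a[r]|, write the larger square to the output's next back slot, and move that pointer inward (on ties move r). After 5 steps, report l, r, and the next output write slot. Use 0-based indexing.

l=3, r=16, next write slot=13

[0,18] |-18|>|17| out[18]=324 → l++
[1,18] |-16|<=|17| out[17]=289 → r--
[1,17] |-16|>|14| out[16]=256 → l++
[2,17] |-13|<=|14| out[15]=196 → r--
[2,16] |-13|>|12| out[14]=169 → l++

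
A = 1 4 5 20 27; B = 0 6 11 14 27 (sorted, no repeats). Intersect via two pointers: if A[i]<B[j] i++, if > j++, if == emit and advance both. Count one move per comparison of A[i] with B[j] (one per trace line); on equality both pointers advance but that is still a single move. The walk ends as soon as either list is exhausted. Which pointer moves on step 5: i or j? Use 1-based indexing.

j

[i=1,j=1] 1>0 → j++
[i=1,j=2] 1<6 → i++
[i=2,j=2] 4<6 → i++
[i=3,j=2] 5<6 → i++
[i=4,j=2] 20>6 → j++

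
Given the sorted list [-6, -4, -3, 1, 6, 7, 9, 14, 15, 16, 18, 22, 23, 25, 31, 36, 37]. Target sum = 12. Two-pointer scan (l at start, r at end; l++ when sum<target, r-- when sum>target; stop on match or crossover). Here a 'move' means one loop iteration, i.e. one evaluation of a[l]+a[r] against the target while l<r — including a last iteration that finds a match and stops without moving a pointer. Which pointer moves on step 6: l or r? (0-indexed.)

r

l=0 r=16: -6+37=31 >12, r--
l=0 r=15: -6+36=30 >12, r--
l=0 r=14: -6+31=25 >12, r--
l=0 r=13: -6+25=19 >12, r--
l=0 r=12: -6+23=17 >12, r--
l=0 r=11: -6+22=16 >12, r--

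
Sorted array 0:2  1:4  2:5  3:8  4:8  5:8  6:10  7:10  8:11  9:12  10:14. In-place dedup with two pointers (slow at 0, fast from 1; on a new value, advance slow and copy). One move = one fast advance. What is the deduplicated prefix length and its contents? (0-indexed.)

(s=0,f=1) a[fast]=4≠a[slow]=2 write a[1]=4 → slow++,fast++
(s=1,f=2) a[fast]=5≠a[slow]=4 write a[2]=5 → slow++,fast++
(s=2,f=3) a[fast]=8≠a[slow]=5 write a[3]=8 → slow++,fast++
(s=3,f=4) a[fast]=8=a[slow] dup → fast++
(s=3,f=5) a[fast]=8=a[slow] dup → fast++
(s=3,f=6) a[fast]=10≠a[slow]=8 write a[4]=10 → slow++,fast++
(s=4,f=7) a[fast]=10=a[slow] dup → fast++
(s=4,f=8) a[fast]=11≠a[slow]=10 write a[5]=11 → slow++,fast++
(s=5,f=9) a[fast]=12≠a[slow]=11 write a[6]=12 → slow++,fast++
(s=6,f=10) a[fast]=14≠a[slow]=12 write a[7]=14 → slow++,fast++

length 8; prefix = [2, 4, 5, 8, 10, 11, 12, 14]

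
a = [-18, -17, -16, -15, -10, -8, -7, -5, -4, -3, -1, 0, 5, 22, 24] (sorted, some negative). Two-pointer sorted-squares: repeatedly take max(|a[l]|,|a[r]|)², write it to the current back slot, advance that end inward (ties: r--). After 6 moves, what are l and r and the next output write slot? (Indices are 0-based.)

l=0 r=14: |-18|<=|24| out[14]=576, r--
l=0 r=13: |-18|<=|22| out[13]=484, r--
l=0 r=12: |-18|>|5| out[12]=324, l++
l=1 r=12: |-17|>|5| out[11]=289, l++
l=2 r=12: |-16|>|5| out[10]=256, l++
l=3 r=12: |-15|>|5| out[9]=225, l++

l=4, r=12, next write slot=8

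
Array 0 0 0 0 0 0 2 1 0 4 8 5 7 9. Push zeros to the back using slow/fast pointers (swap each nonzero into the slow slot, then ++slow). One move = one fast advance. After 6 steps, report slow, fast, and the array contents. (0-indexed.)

slow=0, fast=6, a=[0, 0, 0, 0, 0, 0, 2, 1, 0, 4, 8, 5, 7, 9]

(s=0,f=0) a[fast]=0 → fast++
(s=0,f=1) a[fast]=0 → fast++
(s=0,f=2) a[fast]=0 → fast++
(s=0,f=3) a[fast]=0 → fast++
(s=0,f=4) a[fast]=0 → fast++
(s=0,f=5) a[fast]=0 → fast++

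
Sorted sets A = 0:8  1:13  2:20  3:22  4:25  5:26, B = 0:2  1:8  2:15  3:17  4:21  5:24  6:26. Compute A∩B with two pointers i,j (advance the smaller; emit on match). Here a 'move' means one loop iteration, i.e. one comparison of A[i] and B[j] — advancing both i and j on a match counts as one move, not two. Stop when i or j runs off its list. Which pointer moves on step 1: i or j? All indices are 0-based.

[i=0,j=0] 8>2 → j++

j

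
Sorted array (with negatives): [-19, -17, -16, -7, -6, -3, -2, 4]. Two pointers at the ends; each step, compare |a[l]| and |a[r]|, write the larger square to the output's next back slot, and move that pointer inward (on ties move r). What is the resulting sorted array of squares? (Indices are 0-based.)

[4, 9, 16, 36, 49, 256, 289, 361]

[0,7] |-19|>|4| out[7]=361 → l++
[1,7] |-17|>|4| out[6]=289 → l++
[2,7] |-16|>|4| out[5]=256 → l++
[3,7] |-7|>|4| out[4]=49 → l++
[4,7] |-6|>|4| out[3]=36 → l++
[5,7] |-3|<=|4| out[2]=16 → r--
[5,6] |-3|>|-2| out[1]=9 → l++
[6,6] |-2|<=|-2| out[0]=4 → r--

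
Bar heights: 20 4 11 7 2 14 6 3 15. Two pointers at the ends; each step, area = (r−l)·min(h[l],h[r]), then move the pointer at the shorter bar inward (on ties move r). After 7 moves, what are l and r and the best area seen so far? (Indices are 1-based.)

l=1, r=2, best area=120

[1,9] min(20,15)*8=120 best=120 * → r--
[1,8] min(20,3)*7=21 best=120 → r--
[1,7] min(20,6)*6=36 best=120 → r--
[1,6] min(20,14)*5=70 best=120 → r--
[1,5] min(20,2)*4=8 best=120 → r--
[1,4] min(20,7)*3=21 best=120 → r--
[1,3] min(20,11)*2=22 best=120 → r--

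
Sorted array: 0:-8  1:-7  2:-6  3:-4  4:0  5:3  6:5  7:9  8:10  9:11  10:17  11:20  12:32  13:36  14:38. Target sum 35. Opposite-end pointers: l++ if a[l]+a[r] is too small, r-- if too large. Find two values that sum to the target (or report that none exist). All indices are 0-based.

(3, 32)

l=0 r=14: -8+38=30 <35, l++
l=1 r=14: -7+38=31 <35, l++
l=2 r=14: -6+38=32 <35, l++
l=3 r=14: -4+38=34 <35, l++
l=4 r=14: 0+38=38 >35, r--
l=4 r=13: 0+36=36 >35, r--
l=4 r=12: 0+32=32 <35, l++
l=5 r=12: 3+32=35, found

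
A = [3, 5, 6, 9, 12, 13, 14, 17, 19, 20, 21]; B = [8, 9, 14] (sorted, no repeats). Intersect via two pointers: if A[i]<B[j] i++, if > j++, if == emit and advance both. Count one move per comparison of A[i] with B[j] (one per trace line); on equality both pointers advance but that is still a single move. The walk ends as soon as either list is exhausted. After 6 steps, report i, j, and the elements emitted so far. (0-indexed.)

i=5, j=2, emitted=[9]

i=0 j=0: 3<8, i++
i=1 j=0: 5<8, i++
i=2 j=0: 6<8, i++
i=3 j=0: 9>8, j++
i=3 j=1: 9==9 emit, i++,j++
i=4 j=2: 12<14, i++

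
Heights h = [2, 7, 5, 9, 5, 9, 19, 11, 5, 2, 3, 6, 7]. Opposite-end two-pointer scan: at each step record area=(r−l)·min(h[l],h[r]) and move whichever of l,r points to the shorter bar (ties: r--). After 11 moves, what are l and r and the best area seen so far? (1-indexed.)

l=7, r=8, best area=77

[1,13] min(2,7)*12=24 best=24 * → l++
[2,13] min(7,7)*11=77 best=77 * → r--
[2,12] min(7,6)*10=60 best=77 → r--
[2,11] min(7,3)*9=27 best=77 → r--
[2,10] min(7,2)*8=16 best=77 → r--
[2,9] min(7,5)*7=35 best=77 → r--
[2,8] min(7,11)*6=42 best=77 → l++
[3,8] min(5,11)*5=25 best=77 → l++
[4,8] min(9,11)*4=36 best=77 → l++
[5,8] min(5,11)*3=15 best=77 → l++
[6,8] min(9,11)*2=18 best=77 → l++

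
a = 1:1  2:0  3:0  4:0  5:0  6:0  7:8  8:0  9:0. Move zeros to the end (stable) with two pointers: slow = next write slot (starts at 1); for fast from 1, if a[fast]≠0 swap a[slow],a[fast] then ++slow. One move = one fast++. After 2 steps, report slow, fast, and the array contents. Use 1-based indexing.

slow=1 fast=1: a[fast]=1≠0 swap→a[1]=1, slow++,fast++
slow=2 fast=2: a[fast]=0, fast++

slow=2, fast=3, a=[1, 0, 0, 0, 0, 0, 8, 0, 0]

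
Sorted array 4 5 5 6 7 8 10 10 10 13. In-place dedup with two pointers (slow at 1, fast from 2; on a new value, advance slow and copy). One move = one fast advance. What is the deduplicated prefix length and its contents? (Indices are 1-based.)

length 7; prefix = [4, 5, 6, 7, 8, 10, 13]

slow=1 fast=2: a[fast]=5≠a[slow]=4 write a[2]=5, slow++,fast++
slow=2 fast=3: a[fast]=5=a[slow] dup, fast++
slow=2 fast=4: a[fast]=6≠a[slow]=5 write a[3]=6, slow++,fast++
slow=3 fast=5: a[fast]=7≠a[slow]=6 write a[4]=7, slow++,fast++
slow=4 fast=6: a[fast]=8≠a[slow]=7 write a[5]=8, slow++,fast++
slow=5 fast=7: a[fast]=10≠a[slow]=8 write a[6]=10, slow++,fast++
slow=6 fast=8: a[fast]=10=a[slow] dup, fast++
slow=6 fast=9: a[fast]=10=a[slow] dup, fast++
slow=6 fast=10: a[fast]=13≠a[slow]=10 write a[7]=13, slow++,fast++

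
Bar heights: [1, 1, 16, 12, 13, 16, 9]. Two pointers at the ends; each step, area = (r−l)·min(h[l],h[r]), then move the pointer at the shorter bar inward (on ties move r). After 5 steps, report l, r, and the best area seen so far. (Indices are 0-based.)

l=2, r=3, best area=48

[0,6] min(1,9)*6=6 best=6 * → l++
[1,6] min(1,9)*5=5 best=6 → l++
[2,6] min(16,9)*4=36 best=36 * → r--
[2,5] min(16,16)*3=48 best=48 * → r--
[2,4] min(16,13)*2=26 best=48 → r--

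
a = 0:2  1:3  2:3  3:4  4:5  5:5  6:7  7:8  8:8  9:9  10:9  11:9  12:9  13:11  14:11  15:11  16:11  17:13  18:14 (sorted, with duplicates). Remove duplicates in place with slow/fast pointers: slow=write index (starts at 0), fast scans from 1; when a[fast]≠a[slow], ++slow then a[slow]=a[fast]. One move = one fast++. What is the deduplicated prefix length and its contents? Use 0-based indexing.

slow=0 fast=1: a[fast]=3≠a[slow]=2 write a[1]=3, slow++,fast++
slow=1 fast=2: a[fast]=3=a[slow] dup, fast++
slow=1 fast=3: a[fast]=4≠a[slow]=3 write a[2]=4, slow++,fast++
slow=2 fast=4: a[fast]=5≠a[slow]=4 write a[3]=5, slow++,fast++
slow=3 fast=5: a[fast]=5=a[slow] dup, fast++
slow=3 fast=6: a[fast]=7≠a[slow]=5 write a[4]=7, slow++,fast++
slow=4 fast=7: a[fast]=8≠a[slow]=7 write a[5]=8, slow++,fast++
slow=5 fast=8: a[fast]=8=a[slow] dup, fast++
slow=5 fast=9: a[fast]=9≠a[slow]=8 write a[6]=9, slow++,fast++
slow=6 fast=10: a[fast]=9=a[slow] dup, fast++
slow=6 fast=11: a[fast]=9=a[slow] dup, fast++
slow=6 fast=12: a[fast]=9=a[slow] dup, fast++
slow=6 fast=13: a[fast]=11≠a[slow]=9 write a[7]=11, slow++,fast++
slow=7 fast=14: a[fast]=11=a[slow] dup, fast++
slow=7 fast=15: a[fast]=11=a[slow] dup, fast++
slow=7 fast=16: a[fast]=11=a[slow] dup, fast++
slow=7 fast=17: a[fast]=13≠a[slow]=11 write a[8]=13, slow++,fast++
slow=8 fast=18: a[fast]=14≠a[slow]=13 write a[9]=14, slow++,fast++

length 10; prefix = [2, 3, 4, 5, 7, 8, 9, 11, 13, 14]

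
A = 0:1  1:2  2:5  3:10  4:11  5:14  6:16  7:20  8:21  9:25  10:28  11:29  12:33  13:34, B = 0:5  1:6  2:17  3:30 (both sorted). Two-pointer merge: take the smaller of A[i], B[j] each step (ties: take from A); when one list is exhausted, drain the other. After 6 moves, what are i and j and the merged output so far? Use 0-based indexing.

[i=0,j=0] A[i]=1<=B[j]=5 take 1 → i++
[i=1,j=0] A[i]=2<=B[j]=5 take 2 → i++
[i=2,j=0] A[i]=5<=B[j]=5 take 5 → i++
[i=3,j=0] A[i]=10>B[j]=5 take 5 → j++
[i=3,j=1] A[i]=10>B[j]=6 take 6 → j++
[i=3,j=2] A[i]=10<=B[j]=17 take 10 → i++

i=4, j=2, merged so far=[1, 2, 5, 5, 6, 10]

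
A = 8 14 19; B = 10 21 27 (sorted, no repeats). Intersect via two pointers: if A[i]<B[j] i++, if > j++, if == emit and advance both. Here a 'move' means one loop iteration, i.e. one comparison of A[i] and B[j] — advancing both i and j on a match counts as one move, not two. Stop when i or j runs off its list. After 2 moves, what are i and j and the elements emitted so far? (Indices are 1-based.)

[i=1,j=1] 8<10 → i++
[i=2,j=1] 14>10 → j++

i=2, j=2, emitted=[]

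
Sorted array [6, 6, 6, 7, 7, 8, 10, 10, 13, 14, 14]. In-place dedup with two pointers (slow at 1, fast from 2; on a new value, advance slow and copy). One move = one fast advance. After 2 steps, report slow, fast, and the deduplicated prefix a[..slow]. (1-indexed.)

slow=1 fast=2: a[fast]=6=a[slow] dup, fast++
slow=1 fast=3: a[fast]=6=a[slow] dup, fast++

slow=1, fast=4, prefix=[6]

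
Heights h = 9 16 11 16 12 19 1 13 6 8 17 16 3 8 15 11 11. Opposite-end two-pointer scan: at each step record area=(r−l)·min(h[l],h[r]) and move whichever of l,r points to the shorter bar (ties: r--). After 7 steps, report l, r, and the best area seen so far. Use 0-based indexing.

l=1, r=10, best area=195

[0,16] min(9,11)*16=144 best=144 * → l++
[1,16] min(16,11)*15=165 best=165 * → r--
[1,15] min(16,11)*14=154 best=165 → r--
[1,14] min(16,15)*13=195 best=195 * → r--
[1,13] min(16,8)*12=96 best=195 → r--
[1,12] min(16,3)*11=33 best=195 → r--
[1,11] min(16,16)*10=160 best=195 → r--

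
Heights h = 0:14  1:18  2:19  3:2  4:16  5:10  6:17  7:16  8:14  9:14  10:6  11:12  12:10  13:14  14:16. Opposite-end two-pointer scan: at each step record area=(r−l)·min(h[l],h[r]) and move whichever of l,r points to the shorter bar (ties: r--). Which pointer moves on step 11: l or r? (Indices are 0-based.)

r

[0,14] min(14,16)*14=196 best=196 * → l++
[1,14] min(18,16)*13=208 best=208 * → r--
[1,13] min(18,14)*12=168 best=208 → r--
[1,12] min(18,10)*11=110 best=208 → r--
[1,11] min(18,12)*10=120 best=208 → r--
[1,10] min(18,6)*9=54 best=208 → r--
[1,9] min(18,14)*8=112 best=208 → r--
[1,8] min(18,14)*7=98 best=208 → r--
[1,7] min(18,16)*6=96 best=208 → r--
[1,6] min(18,17)*5=85 best=208 → r--
[1,5] min(18,10)*4=40 best=208 → r--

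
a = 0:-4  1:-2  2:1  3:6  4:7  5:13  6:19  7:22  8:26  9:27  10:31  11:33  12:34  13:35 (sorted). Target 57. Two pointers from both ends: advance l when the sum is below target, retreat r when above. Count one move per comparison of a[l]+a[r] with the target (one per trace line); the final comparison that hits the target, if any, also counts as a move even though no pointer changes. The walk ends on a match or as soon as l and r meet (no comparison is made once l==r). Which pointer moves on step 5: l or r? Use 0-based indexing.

l=0 r=13: -4+35=31 <57, l++
l=1 r=13: -2+35=33 <57, l++
l=2 r=13: 1+35=36 <57, l++
l=3 r=13: 6+35=41 <57, l++
l=4 r=13: 7+35=42 <57, l++

l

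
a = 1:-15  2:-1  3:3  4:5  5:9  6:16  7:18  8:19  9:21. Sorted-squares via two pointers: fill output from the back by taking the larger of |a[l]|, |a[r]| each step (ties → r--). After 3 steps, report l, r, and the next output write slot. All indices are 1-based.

l=1, r=6, next write slot=6

[1,9] |-15|<=|21| out[9]=441 → r--
[1,8] |-15|<=|19| out[8]=361 → r--
[1,7] |-15|<=|18| out[7]=324 → r--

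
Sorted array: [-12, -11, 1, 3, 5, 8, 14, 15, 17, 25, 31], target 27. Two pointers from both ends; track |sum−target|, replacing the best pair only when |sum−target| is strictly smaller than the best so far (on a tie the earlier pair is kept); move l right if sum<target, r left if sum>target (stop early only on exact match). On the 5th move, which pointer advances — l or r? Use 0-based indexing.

[0,10] -12+31=19 d=8 * → l++
[1,10] -11+31=20 d=7 * → l++
[2,10] 1+31=32 d=5 * → r--
[2,9] 1+25=26 d=1 * → l++
[3,9] 3+25=28 d=1 → r--

r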